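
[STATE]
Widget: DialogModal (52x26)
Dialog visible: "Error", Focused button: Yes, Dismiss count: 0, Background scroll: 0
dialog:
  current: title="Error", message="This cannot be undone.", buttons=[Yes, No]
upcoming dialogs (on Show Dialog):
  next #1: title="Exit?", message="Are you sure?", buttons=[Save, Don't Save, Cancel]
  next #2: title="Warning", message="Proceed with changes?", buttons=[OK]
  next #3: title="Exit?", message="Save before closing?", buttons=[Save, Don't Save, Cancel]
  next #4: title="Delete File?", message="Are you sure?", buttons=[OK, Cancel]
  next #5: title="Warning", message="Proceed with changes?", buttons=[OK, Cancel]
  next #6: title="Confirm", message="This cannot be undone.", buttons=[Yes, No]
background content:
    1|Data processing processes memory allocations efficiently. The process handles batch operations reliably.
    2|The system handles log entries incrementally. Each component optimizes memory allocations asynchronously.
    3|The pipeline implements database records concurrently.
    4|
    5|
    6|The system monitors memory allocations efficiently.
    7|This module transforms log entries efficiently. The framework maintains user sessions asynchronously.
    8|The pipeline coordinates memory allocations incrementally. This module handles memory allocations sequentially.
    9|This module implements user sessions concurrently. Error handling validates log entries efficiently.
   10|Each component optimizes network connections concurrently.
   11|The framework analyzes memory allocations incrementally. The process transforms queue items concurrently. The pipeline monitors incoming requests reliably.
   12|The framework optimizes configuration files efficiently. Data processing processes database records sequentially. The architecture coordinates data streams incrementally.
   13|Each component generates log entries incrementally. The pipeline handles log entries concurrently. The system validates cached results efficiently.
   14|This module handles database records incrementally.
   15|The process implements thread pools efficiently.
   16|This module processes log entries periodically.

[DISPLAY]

Data processing processes memory allocations efficie
The system handles log entries incrementally. Each c
The pipeline implements database records concurrentl
                                                    
                                                    
The system monitors memory allocations efficiently. 
This module transforms log entries efficiently. The 
The pipeline coordinates memory allocations incremen
This module implements user sessions concurrently. E
Each component optimizes network connections concurr
The framework┌────────────────────────┐ns incrementa
The framework│         Error          │iles efficien
Each componen│ This cannot be undone. │crementally. 
This module h│       [Yes]  No        │crementally. 
The process i└────────────────────────┘iciently.    
This module processes log entries periodically.     
                                                    
                                                    
                                                    
                                                    
                                                    
                                                    
                                                    
                                                    
                                                    
                                                    


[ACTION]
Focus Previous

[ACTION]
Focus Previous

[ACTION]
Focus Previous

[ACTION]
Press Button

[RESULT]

Data processing processes memory allocations efficie
The system handles log entries incrementally. Each c
The pipeline implements database records concurrentl
                                                    
                                                    
The system monitors memory allocations efficiently. 
This module transforms log entries efficiently. The 
The pipeline coordinates memory allocations incremen
This module implements user sessions concurrently. E
Each component optimizes network connections concurr
The framework analyzes memory allocations incrementa
The framework optimizes configuration files efficien
Each component generates log entries incrementally. 
This module handles database records incrementally. 
The process implements thread pools efficiently.    
This module processes log entries periodically.     
                                                    
                                                    
                                                    
                                                    
                                                    
                                                    
                                                    
                                                    
                                                    
                                                    


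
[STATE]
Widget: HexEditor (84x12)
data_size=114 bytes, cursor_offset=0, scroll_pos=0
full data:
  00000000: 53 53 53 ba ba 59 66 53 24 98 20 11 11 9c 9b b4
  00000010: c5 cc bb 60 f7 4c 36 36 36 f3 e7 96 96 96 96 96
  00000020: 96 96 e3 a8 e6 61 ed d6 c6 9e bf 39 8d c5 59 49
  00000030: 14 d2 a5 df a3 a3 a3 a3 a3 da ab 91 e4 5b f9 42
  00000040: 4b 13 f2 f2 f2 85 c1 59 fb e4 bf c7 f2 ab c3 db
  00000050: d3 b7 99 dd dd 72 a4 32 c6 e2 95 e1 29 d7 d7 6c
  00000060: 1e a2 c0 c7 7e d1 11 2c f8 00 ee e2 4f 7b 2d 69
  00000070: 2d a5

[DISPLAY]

00000000  53 53 53 ba ba 59 66 53  24 98 20 11 11 9c 9b b4  |SSS..YfS$. .....|      
00000010  c5 cc bb 60 f7 4c 36 36  36 f3 e7 96 96 96 96 96  |...`.L666.......|      
00000020  96 96 e3 a8 e6 61 ed d6  c6 9e bf 39 8d c5 59 49  |.....a.....9..YI|      
00000030  14 d2 a5 df a3 a3 a3 a3  a3 da ab 91 e4 5b f9 42  |.............[.B|      
00000040  4b 13 f2 f2 f2 85 c1 59  fb e4 bf c7 f2 ab c3 db  |K......Y........|      
00000050  d3 b7 99 dd dd 72 a4 32  c6 e2 95 e1 29 d7 d7 6c  |.....r.2....)..l|      
00000060  1e a2 c0 c7 7e d1 11 2c  f8 00 ee e2 4f 7b 2d 69  |....~..,....O{-i|      
00000070  2d a5                                             |-.              |      
                                                                                    
                                                                                    
                                                                                    
                                                                                    


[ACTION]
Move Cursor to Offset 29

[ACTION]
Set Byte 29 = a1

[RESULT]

00000000  53 53 53 ba ba 59 66 53  24 98 20 11 11 9c 9b b4  |SSS..YfS$. .....|      
00000010  c5 cc bb 60 f7 4c 36 36  36 f3 e7 96 96 A1 96 96  |...`.L666.......|      
00000020  96 96 e3 a8 e6 61 ed d6  c6 9e bf 39 8d c5 59 49  |.....a.....9..YI|      
00000030  14 d2 a5 df a3 a3 a3 a3  a3 da ab 91 e4 5b f9 42  |.............[.B|      
00000040  4b 13 f2 f2 f2 85 c1 59  fb e4 bf c7 f2 ab c3 db  |K......Y........|      
00000050  d3 b7 99 dd dd 72 a4 32  c6 e2 95 e1 29 d7 d7 6c  |.....r.2....)..l|      
00000060  1e a2 c0 c7 7e d1 11 2c  f8 00 ee e2 4f 7b 2d 69  |....~..,....O{-i|      
00000070  2d a5                                             |-.              |      
                                                                                    
                                                                                    
                                                                                    
                                                                                    


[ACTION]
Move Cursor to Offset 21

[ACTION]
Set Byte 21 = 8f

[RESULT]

00000000  53 53 53 ba ba 59 66 53  24 98 20 11 11 9c 9b b4  |SSS..YfS$. .....|      
00000010  c5 cc bb 60 f7 8F 36 36  36 f3 e7 96 96 a1 96 96  |...`..666.......|      
00000020  96 96 e3 a8 e6 61 ed d6  c6 9e bf 39 8d c5 59 49  |.....a.....9..YI|      
00000030  14 d2 a5 df a3 a3 a3 a3  a3 da ab 91 e4 5b f9 42  |.............[.B|      
00000040  4b 13 f2 f2 f2 85 c1 59  fb e4 bf c7 f2 ab c3 db  |K......Y........|      
00000050  d3 b7 99 dd dd 72 a4 32  c6 e2 95 e1 29 d7 d7 6c  |.....r.2....)..l|      
00000060  1e a2 c0 c7 7e d1 11 2c  f8 00 ee e2 4f 7b 2d 69  |....~..,....O{-i|      
00000070  2d a5                                             |-.              |      
                                                                                    
                                                                                    
                                                                                    
                                                                                    


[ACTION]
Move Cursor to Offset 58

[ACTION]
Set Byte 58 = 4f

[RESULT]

00000000  53 53 53 ba ba 59 66 53  24 98 20 11 11 9c 9b b4  |SSS..YfS$. .....|      
00000010  c5 cc bb 60 f7 8f 36 36  36 f3 e7 96 96 a1 96 96  |...`..666.......|      
00000020  96 96 e3 a8 e6 61 ed d6  c6 9e bf 39 8d c5 59 49  |.....a.....9..YI|      
00000030  14 d2 a5 df a3 a3 a3 a3  a3 da 4F 91 e4 5b f9 42  |..........O..[.B|      
00000040  4b 13 f2 f2 f2 85 c1 59  fb e4 bf c7 f2 ab c3 db  |K......Y........|      
00000050  d3 b7 99 dd dd 72 a4 32  c6 e2 95 e1 29 d7 d7 6c  |.....r.2....)..l|      
00000060  1e a2 c0 c7 7e d1 11 2c  f8 00 ee e2 4f 7b 2d 69  |....~..,....O{-i|      
00000070  2d a5                                             |-.              |      
                                                                                    
                                                                                    
                                                                                    
                                                                                    


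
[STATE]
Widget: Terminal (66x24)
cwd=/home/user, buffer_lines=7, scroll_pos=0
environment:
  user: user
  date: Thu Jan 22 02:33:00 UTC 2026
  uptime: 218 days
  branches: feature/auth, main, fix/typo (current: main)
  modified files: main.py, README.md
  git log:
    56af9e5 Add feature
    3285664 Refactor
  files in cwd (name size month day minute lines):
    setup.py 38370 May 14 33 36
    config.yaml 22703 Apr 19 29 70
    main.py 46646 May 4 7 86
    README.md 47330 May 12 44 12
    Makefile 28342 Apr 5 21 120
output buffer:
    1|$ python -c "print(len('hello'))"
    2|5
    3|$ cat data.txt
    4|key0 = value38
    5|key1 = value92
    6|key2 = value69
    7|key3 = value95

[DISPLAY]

$ python -c "print(len('hello'))"                                 
5                                                                 
$ cat data.txt                                                    
key0 = value38                                                    
key1 = value92                                                    
key2 = value69                                                    
key3 = value95                                                    
$ █                                                               
                                                                  
                                                                  
                                                                  
                                                                  
                                                                  
                                                                  
                                                                  
                                                                  
                                                                  
                                                                  
                                                                  
                                                                  
                                                                  
                                                                  
                                                                  
                                                                  


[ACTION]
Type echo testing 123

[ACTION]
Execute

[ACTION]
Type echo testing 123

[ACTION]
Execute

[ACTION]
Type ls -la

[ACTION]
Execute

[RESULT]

$ python -c "print(len('hello'))"                                 
5                                                                 
$ cat data.txt                                                    
key0 = value38                                                    
key1 = value92                                                    
key2 = value69                                                    
key3 = value95                                                    
$ echo testing 123                                                
testing 123                                                       
$ echo testing 123                                                
testing 123                                                       
$ ls -la                                                          
-rw-r--r--  1 user group    38370 May 14 10:33 setup.py           
-rw-r--r--  1 user group    22703 Apr 19 10:29 config.yaml        
-rw-r--r--  1 user group    46646 May  4 10:07 main.py            
-rw-r--r--  1 user group    47330 May 12 10:44 README.md          
-rw-r--r--  1 user group    28342 Apr  5 10:21 Makefile           
$ █                                                               
                                                                  
                                                                  
                                                                  
                                                                  
                                                                  
                                                                  


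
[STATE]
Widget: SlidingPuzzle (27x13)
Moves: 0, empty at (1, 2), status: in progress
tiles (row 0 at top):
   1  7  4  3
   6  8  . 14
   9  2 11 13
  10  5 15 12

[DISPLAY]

┌────┬────┬────┬────┐      
│  1 │  7 │  4 │  3 │      
├────┼────┼────┼────┤      
│  6 │  8 │    │ 14 │      
├────┼────┼────┼────┤      
│  9 │  2 │ 11 │ 13 │      
├────┼────┼────┼────┤      
│ 10 │  5 │ 15 │ 12 │      
└────┴────┴────┴────┘      
Moves: 0                   
                           
                           
                           


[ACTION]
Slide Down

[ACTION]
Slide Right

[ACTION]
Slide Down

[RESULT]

┌────┬────┬────┬────┐      
│  1 │    │  7 │  3 │      
├────┼────┼────┼────┤      
│  6 │  8 │  4 │ 14 │      
├────┼────┼────┼────┤      
│  9 │  2 │ 11 │ 13 │      
├────┼────┼────┼────┤      
│ 10 │  5 │ 15 │ 12 │      
└────┴────┴────┴────┘      
Moves: 2                   
                           
                           
                           


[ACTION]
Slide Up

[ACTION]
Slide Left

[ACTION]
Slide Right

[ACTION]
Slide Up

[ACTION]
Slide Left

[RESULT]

┌────┬────┬────┬────┐      
│  1 │  8 │  7 │  3 │      
├────┼────┼────┼────┤      
│  6 │  2 │  4 │ 14 │      
├────┼────┼────┼────┤      
│  9 │ 11 │    │ 13 │      
├────┼────┼────┼────┤      
│ 10 │  5 │ 15 │ 12 │      
└────┴────┴────┴────┘      
Moves: 7                   
                           
                           
                           


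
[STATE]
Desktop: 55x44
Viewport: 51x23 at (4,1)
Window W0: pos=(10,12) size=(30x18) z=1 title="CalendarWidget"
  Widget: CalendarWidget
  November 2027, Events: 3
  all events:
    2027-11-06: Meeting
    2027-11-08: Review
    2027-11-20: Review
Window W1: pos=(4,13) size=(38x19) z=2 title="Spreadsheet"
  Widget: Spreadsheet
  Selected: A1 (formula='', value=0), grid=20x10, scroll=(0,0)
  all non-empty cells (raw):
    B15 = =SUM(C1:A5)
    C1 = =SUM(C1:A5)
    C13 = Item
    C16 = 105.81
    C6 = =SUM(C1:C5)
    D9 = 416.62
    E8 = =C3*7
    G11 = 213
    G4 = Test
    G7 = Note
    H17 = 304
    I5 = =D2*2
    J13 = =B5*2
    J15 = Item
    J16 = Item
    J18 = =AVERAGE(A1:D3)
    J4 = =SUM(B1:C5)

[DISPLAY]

                                                   
                                                   
                                                   
                                                   
                                                   
                                                   
                                                   
                                                   
                                                   
                                                   
                                                   
      ┏━━━━━━━━━━━━━━━━━━━━━━━━━━━━┓               
┏━━━━━━━━━━━━━━━━━━━━━━━━━━━━━━━━━━━━┓             
┃ Spreadsheet                        ┃             
┠────────────────────────────────────┨             
┃A1:                                 ┃             
┃       A       B       C       D    ┃             
┃------------------------------------┃             
┃  1      [0]       0#CIRC!         0┃             
┃  2        0       0       0       0┃             
┃  3        0       0       0       0┃             
┃  4        0       0       0       0┃             
┃  5        0       0       0       0┃             


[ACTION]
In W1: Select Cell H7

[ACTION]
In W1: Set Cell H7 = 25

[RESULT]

                                                   
                                                   
                                                   
                                                   
                                                   
                                                   
                                                   
                                                   
                                                   
                                                   
                                                   
      ┏━━━━━━━━━━━━━━━━━━━━━━━━━━━━┓               
┏━━━━━━━━━━━━━━━━━━━━━━━━━━━━━━━━━━━━┓             
┃ Spreadsheet                        ┃             
┠────────────────────────────────────┨             
┃H7: 25                              ┃             
┃       A       B       C       D    ┃             
┃------------------------------------┃             
┃  1        0       0#CIRC!         0┃             
┃  2        0       0       0       0┃             
┃  3        0       0       0       0┃             
┃  4        0       0       0       0┃             
┃  5        0       0       0       0┃             


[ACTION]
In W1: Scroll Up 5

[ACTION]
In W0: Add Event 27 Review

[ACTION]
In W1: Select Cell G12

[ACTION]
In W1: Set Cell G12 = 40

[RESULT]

                                                   
                                                   
                                                   
                                                   
                                                   
                                                   
                                                   
                                                   
                                                   
                                                   
                                                   
      ┏━━━━━━━━━━━━━━━━━━━━━━━━━━━━┓               
┏━━━━━━━━━━━━━━━━━━━━━━━━━━━━━━━━━━━━┓             
┃ Spreadsheet                        ┃             
┠────────────────────────────────────┨             
┃G12: 40                             ┃             
┃       A       B       C       D    ┃             
┃------------------------------------┃             
┃  1        0       0#CIRC!         0┃             
┃  2        0       0       0       0┃             
┃  3        0       0       0       0┃             
┃  4        0       0       0       0┃             
┃  5        0       0       0       0┃             


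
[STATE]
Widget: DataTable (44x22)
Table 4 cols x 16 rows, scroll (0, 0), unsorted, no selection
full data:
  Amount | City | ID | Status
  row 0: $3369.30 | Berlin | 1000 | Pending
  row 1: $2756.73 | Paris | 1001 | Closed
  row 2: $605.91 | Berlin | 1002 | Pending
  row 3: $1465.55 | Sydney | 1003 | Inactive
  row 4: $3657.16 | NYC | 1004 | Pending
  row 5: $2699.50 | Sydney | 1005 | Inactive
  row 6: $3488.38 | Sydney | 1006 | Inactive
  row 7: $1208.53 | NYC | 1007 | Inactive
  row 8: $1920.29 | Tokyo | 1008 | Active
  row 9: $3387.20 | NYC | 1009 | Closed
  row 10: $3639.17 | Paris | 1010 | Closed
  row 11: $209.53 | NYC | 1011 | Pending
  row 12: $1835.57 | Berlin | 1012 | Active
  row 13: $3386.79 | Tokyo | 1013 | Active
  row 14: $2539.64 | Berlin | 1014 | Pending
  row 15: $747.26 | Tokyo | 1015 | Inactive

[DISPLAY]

Amount  │City  │ID  │Status                 
────────┼──────┼────┼────────               
$3369.30│Berlin│1000│Pending                
$2756.73│Paris │1001│Closed                 
$605.91 │Berlin│1002│Pending                
$1465.55│Sydney│1003│Inactive               
$3657.16│NYC   │1004│Pending                
$2699.50│Sydney│1005│Inactive               
$3488.38│Sydney│1006│Inactive               
$1208.53│NYC   │1007│Inactive               
$1920.29│Tokyo │1008│Active                 
$3387.20│NYC   │1009│Closed                 
$3639.17│Paris │1010│Closed                 
$209.53 │NYC   │1011│Pending                
$1835.57│Berlin│1012│Active                 
$3386.79│Tokyo │1013│Active                 
$2539.64│Berlin│1014│Pending                
$747.26 │Tokyo │1015│Inactive               
                                            
                                            
                                            
                                            


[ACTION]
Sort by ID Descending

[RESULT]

Amount  │City  │ID ▼│Status                 
────────┼──────┼────┼────────               
$747.26 │Tokyo │1015│Inactive               
$2539.64│Berlin│1014│Pending                
$3386.79│Tokyo │1013│Active                 
$1835.57│Berlin│1012│Active                 
$209.53 │NYC   │1011│Pending                
$3639.17│Paris │1010│Closed                 
$3387.20│NYC   │1009│Closed                 
$1920.29│Tokyo │1008│Active                 
$1208.53│NYC   │1007│Inactive               
$3488.38│Sydney│1006│Inactive               
$2699.50│Sydney│1005│Inactive               
$3657.16│NYC   │1004│Pending                
$1465.55│Sydney│1003│Inactive               
$605.91 │Berlin│1002│Pending                
$2756.73│Paris │1001│Closed                 
$3369.30│Berlin│1000│Pending                
                                            
                                            
                                            
                                            


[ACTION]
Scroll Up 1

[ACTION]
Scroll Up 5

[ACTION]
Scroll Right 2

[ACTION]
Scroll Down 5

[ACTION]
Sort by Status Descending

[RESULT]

Amount  │City  │ID  │Status ▼               
────────┼──────┼────┼────────               
$2539.64│Berlin│1014│Pending                
$209.53 │NYC   │1011│Pending                
$3657.16│NYC   │1004│Pending                
$605.91 │Berlin│1002│Pending                
$3369.30│Berlin│1000│Pending                
$747.26 │Tokyo │1015│Inactive               
$1208.53│NYC   │1007│Inactive               
$3488.38│Sydney│1006│Inactive               
$2699.50│Sydney│1005│Inactive               
$1465.55│Sydney│1003│Inactive               
$3639.17│Paris │1010│Closed                 
$3387.20│NYC   │1009│Closed                 
$2756.73│Paris │1001│Closed                 
$3386.79│Tokyo │1013│Active                 
$1835.57│Berlin│1012│Active                 
$1920.29│Tokyo │1008│Active                 
                                            
                                            
                                            
                                            


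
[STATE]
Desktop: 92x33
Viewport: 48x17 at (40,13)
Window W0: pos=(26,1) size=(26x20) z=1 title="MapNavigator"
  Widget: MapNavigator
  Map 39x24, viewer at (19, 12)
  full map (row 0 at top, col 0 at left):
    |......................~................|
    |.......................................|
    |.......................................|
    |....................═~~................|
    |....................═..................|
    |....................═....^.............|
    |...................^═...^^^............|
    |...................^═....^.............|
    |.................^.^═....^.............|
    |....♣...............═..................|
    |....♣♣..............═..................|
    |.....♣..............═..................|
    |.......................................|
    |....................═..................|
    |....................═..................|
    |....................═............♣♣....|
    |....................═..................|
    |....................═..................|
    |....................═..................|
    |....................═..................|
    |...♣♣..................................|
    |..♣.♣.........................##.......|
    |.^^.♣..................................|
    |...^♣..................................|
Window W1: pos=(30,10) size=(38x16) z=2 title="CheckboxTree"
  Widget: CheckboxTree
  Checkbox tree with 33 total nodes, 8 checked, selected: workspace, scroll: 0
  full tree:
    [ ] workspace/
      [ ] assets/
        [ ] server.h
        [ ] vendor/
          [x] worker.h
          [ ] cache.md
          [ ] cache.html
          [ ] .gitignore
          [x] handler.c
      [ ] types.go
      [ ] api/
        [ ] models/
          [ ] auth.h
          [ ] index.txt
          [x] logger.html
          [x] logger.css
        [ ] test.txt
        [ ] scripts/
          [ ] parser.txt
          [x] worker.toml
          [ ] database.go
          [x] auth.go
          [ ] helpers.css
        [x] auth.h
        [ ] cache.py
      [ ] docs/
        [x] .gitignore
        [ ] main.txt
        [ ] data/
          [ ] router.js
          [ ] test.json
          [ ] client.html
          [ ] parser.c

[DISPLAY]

space/                     ┃                    
sets/                      ┃                    
server.h                   ┃                    
vendor/                    ┃                    
] worker.h                 ┃                    
] cache.md                 ┃                    
] cache.html               ┃                    
] .gitignore               ┃                    
] handler.c                ┃                    
pes.go                     ┃                    
i/                         ┃                    
models/                    ┃                    
━━━━━━━━━━━━━━━━━━━━━━━━━━━┛                    
                                                
                                                
                                                
                                                


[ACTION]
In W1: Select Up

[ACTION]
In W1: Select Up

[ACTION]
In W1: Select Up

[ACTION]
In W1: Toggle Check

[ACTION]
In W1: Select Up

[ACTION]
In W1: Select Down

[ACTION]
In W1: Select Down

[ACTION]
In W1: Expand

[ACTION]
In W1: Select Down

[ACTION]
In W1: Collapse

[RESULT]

space/                     ┃                    
sets/                      ┃                    
server.h                   ┃                    
vendor/                    ┃                    
pes.go                     ┃                    
i/                         ┃                    
models/                    ┃                    
] auth.h                   ┃                    
] index.txt                ┃                    
] logger.html              ┃                    
] logger.css               ┃                    
test.txt                   ┃                    
━━━━━━━━━━━━━━━━━━━━━━━━━━━┛                    
                                                
                                                
                                                
                                                


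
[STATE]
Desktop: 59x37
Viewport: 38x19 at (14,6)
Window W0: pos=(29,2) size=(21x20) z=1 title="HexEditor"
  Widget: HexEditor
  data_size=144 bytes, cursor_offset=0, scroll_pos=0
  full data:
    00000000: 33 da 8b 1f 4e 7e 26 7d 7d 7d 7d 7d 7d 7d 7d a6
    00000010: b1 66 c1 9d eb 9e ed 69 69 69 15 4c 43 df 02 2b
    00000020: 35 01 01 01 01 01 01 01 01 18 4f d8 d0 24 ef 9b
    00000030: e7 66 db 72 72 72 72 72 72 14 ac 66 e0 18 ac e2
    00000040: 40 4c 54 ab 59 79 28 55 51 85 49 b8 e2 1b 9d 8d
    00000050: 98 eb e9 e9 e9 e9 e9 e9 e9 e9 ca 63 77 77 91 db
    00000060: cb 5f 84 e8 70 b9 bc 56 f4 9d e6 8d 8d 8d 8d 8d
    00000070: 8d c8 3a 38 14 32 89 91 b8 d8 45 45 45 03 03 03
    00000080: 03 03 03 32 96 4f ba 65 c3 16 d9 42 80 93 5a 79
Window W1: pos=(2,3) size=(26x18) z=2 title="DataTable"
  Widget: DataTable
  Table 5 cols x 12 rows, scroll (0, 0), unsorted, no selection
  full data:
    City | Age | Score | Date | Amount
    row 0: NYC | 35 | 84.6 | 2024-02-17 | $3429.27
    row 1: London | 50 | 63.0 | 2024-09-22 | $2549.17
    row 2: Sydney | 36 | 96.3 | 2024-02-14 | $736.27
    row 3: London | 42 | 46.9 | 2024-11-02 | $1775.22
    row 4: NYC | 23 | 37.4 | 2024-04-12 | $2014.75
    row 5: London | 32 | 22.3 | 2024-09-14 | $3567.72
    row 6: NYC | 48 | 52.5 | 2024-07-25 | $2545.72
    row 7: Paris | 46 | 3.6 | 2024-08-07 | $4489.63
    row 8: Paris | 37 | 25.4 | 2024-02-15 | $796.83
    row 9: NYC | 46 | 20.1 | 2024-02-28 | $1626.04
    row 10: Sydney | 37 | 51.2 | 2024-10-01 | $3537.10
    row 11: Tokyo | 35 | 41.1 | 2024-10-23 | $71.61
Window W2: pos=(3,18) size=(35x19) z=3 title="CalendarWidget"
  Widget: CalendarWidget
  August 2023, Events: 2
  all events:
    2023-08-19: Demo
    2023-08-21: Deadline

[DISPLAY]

Score│Date   ┃ ┃00000010  b1 66 c1 ┃  
─────┼───────┃ ┃00000020  35 01 01 ┃  
84.6 │2024-02┃ ┃00000030  e7 66 db ┃  
63.0 │2024-09┃ ┃00000040  40 4c 54 ┃  
96.3 │2024-02┃ ┃00000050  98 eb e9 ┃  
46.9 │2024-11┃ ┃00000060  cb 5f 84 ┃  
37.4 │2024-04┃ ┃00000070  8d c8 3a ┃  
22.3 │2024-09┃ ┃00000080  03 03 03 ┃  
52.5 │2024-07┃ ┃                   ┃  
3.6  │2024-08┃ ┃                   ┃  
25.4 │2024-02┃ ┃                   ┃  
20.1 │2024-02┃ ┃                   ┃  
━━━━━━━━━━━━━━━━━━━━━━━┓           ┃  
idget                  ┃           ┃  
───────────────────────┨           ┃  
 August 2023           ┃━━━━━━━━━━━┛  
h Fr Sa Su             ┃              
3  4  5  6             ┃              
0 11 12 13             ┃              


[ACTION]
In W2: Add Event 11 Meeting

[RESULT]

Score│Date   ┃ ┃00000010  b1 66 c1 ┃  
─────┼───────┃ ┃00000020  35 01 01 ┃  
84.6 │2024-02┃ ┃00000030  e7 66 db ┃  
63.0 │2024-09┃ ┃00000040  40 4c 54 ┃  
96.3 │2024-02┃ ┃00000050  98 eb e9 ┃  
46.9 │2024-11┃ ┃00000060  cb 5f 84 ┃  
37.4 │2024-04┃ ┃00000070  8d c8 3a ┃  
22.3 │2024-09┃ ┃00000080  03 03 03 ┃  
52.5 │2024-07┃ ┃                   ┃  
3.6  │2024-08┃ ┃                   ┃  
25.4 │2024-02┃ ┃                   ┃  
20.1 │2024-02┃ ┃                   ┃  
━━━━━━━━━━━━━━━━━━━━━━━┓           ┃  
idget                  ┃           ┃  
───────────────────────┨           ┃  
 August 2023           ┃━━━━━━━━━━━┛  
h Fr Sa Su             ┃              
3  4  5  6             ┃              
0 11* 12 13            ┃              


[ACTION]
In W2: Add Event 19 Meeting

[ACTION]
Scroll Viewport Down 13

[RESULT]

━━━━━━━━━━━━━━━━━━━━━━━┓           ┃  
idget                  ┃           ┃  
───────────────────────┨           ┃  
 August 2023           ┃━━━━━━━━━━━┛  
h Fr Sa Su             ┃              
3  4  5  6             ┃              
0 11* 12 13            ┃              
7 18 19* 20            ┃              
24 25 26 27            ┃              
1                      ┃              
                       ┃              
                       ┃              
                       ┃              
                       ┃              
                       ┃              
                       ┃              
                       ┃              
                       ┃              
━━━━━━━━━━━━━━━━━━━━━━━┛              


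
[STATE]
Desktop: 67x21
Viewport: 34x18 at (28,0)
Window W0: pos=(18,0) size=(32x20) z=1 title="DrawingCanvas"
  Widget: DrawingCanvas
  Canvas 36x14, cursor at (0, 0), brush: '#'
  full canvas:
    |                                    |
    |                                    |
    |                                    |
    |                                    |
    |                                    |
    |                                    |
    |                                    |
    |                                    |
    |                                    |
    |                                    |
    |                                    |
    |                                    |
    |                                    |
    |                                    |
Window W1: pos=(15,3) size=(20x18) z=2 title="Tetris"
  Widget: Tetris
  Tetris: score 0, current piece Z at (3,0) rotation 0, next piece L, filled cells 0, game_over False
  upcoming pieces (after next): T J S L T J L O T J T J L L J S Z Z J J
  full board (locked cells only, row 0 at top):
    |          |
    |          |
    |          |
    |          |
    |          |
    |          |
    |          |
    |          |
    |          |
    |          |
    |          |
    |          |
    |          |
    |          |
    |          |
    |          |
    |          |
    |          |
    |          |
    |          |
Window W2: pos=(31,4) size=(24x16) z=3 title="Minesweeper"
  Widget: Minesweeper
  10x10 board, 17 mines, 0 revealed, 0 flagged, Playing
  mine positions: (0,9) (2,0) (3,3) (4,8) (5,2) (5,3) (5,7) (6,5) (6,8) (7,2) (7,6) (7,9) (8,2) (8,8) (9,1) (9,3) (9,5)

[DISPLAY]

━━━━━━━━━━━━━━━━━━━━━┓            
anvas                ┃            
─────────────────────┨            
━━━━━━┓              ┃            
   ┏━━━━━━━━━━━━━━━━━━━━━━┓       
───┃ Minesweeper          ┃       
   ┠──────────────────────┨       
   ┃■■■■■■■■■■            ┃       
   ┃■■■■■■■■■■            ┃       
   ┃■■■■■■■■■■            ┃       
   ┃■■■■■■■■■■            ┃       
   ┃■■■■■■■■■■            ┃       
   ┃■■■■■■■■■■            ┃       
   ┃■■■■■■■■■■            ┃       
   ┃■■■■■■■■■■            ┃       
   ┃■■■■■■■■■■            ┃       
   ┃■■■■■■■■■■            ┃       
   ┃                      ┃       


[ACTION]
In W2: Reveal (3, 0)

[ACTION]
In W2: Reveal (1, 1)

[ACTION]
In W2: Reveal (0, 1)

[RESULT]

━━━━━━━━━━━━━━━━━━━━━┓            
anvas                ┃            
─────────────────────┨            
━━━━━━┓              ┃            
   ┏━━━━━━━━━━━━━━━━━━━━━━┓       
───┃ Minesweeper          ┃       
   ┠──────────────────────┨       
   ┃        1■            ┃       
   ┃11      11            ┃       
   ┃■1111                 ┃       
   ┃1■■■1  111            ┃       
   ┃■■■■2 12■■            ┃       
   ┃■■■■212■■■            ┃       
   ┃■■■■■■■■■■            ┃       
   ┃■■■■■■■■■■            ┃       
   ┃■■■■■■■■■■            ┃       
   ┃■■■■■■■■■■            ┃       
   ┃                      ┃       


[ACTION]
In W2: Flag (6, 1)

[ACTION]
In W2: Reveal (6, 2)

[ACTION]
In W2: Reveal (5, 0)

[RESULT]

━━━━━━━━━━━━━━━━━━━━━┓            
anvas                ┃            
─────────────────────┨            
━━━━━━┓              ┃            
   ┏━━━━━━━━━━━━━━━━━━━━━━┓       
───┃ Minesweeper          ┃       
   ┠──────────────────────┨       
   ┃        1■            ┃       
   ┃11      11            ┃       
   ┃■1111                 ┃       
   ┃11■■1  111            ┃       
   ┃ 1■■2 12■■            ┃       
   ┃ 1■■212■■■            ┃       
   ┃ 23■■■■■■■            ┃       
   ┃ 2■■■■■■■■            ┃       
   ┃13■■■■■■■■            ┃       
   ┃■■■■■■■■■■            ┃       
   ┃                      ┃       


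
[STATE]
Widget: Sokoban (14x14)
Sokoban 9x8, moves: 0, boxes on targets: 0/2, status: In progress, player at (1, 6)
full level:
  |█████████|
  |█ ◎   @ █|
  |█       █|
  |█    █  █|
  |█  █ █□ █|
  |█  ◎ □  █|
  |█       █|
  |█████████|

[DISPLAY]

█████████     
█ ◎   @ █     
█       █     
█    █  █     
█  █ █□ █     
█  ◎ □  █     
█       █     
█████████     
Moves: 0  0/2 
              
              
              
              
              


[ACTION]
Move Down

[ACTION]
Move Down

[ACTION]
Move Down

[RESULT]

█████████     
█ ◎     █     
█       █     
█    █  █     
█  █ █@ █     
█  ◎ □□ █     
█       █     
█████████     
Moves: 3  0/2 
              
              
              
              
              


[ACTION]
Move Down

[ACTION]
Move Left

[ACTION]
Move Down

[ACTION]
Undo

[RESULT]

█████████     
█ ◎     █     
█       █     
█    █  █     
█  █ █  █     
█  ◎□@  █     
█     □ █     
█████████     
Moves: 5  0/2 
              
              
              
              
              
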